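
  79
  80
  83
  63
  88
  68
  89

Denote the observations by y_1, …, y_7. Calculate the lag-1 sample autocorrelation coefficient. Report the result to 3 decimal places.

Mean ȳ = (79 + 80 + 83 + 63 + 88 + 68 + 89)/7 = 78.5714
Deviations from mean: 0.4286, 1.4286, 4.4286, -15.5714, 9.4286, -10.5714, 10.4286
Σ(y_t−ȳ)(y_{t+1}−ȳ) = (0.6122) + (6.3265) + (-68.9592) + (-146.8163) + (-99.6735) + (-110.2449) = -418.7551
Denominator Σ(y_t−ȳ)² = 573.7143
r_1 = -418.7551 / 573.7143 = -0.730

-0.730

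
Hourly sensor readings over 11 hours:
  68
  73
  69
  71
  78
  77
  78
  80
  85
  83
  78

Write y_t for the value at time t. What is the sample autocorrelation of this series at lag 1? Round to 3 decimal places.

Mean ȳ = (68 + 73 + 69 + 71 + 78 + 77 + 78 + 80 + 85 + 83 + 78)/11 = 76.3636
Numerator Σ_{t=1}^{10}(y_t−ȳ)(y_{t+1}−ȳ) = 191.2314
Denominator Σ(y_t−ȳ)² = 304.5455
r_1 = 191.2314 / 304.5455 = 0.628

0.628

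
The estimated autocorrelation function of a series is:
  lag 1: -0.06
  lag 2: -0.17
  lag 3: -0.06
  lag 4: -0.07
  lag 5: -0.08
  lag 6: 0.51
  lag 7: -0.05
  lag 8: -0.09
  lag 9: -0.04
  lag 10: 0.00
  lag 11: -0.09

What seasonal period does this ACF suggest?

The largest autocorrelation is r_6 = 0.51; the remaining lags stay at or below 0.00.
The dominant spike at lag 6 indicates a seasonal period of 6.

6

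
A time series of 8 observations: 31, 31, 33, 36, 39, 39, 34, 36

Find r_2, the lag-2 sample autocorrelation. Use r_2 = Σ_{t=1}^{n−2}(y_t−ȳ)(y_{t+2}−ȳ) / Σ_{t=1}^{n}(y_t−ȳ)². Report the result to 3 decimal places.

0.012

Mean ȳ = (31 + 31 + 33 + 36 + 39 + 39 + 34 + 36)/8 = 34.8750
Numerator Σ_{t=1}^{6}(y_t−ȳ)(y_{t+2}−ȳ) = 0.8438
Denominator Σ(y_t−ȳ)² = 70.8750
r_2 = 0.8438 / 70.8750 = 0.012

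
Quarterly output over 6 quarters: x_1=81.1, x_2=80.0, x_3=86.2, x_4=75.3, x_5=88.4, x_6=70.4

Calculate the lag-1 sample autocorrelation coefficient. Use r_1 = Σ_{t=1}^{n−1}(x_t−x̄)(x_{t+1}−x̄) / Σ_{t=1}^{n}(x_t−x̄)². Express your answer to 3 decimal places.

Mean x̄ = (81.1 + 80.0 + 86.2 + 75.3 + 88.4 + 70.4)/6 = 80.2333
Deviations from mean: 0.8667, -0.2333, 5.9667, -4.9333, 8.1667, -9.8333
Numerator Σ_{t=1}^{5}(x_t−x̄)(x_{t+1}−x̄) = -151.6244
Denominator Σ(x_t−x̄)² = 224.1333
r_1 = -151.6244 / 224.1333 = -0.676

-0.676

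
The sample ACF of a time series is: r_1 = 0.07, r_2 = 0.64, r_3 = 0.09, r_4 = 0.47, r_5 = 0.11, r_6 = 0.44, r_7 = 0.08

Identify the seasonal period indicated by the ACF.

The largest autocorrelation is r_2 = 0.64, with weaker echoes at lags 4 (0.47) and 6 (0.44); the remaining lags stay at or below 0.11.
The dominant spike at lag 2 indicates a seasonal period of 2.

2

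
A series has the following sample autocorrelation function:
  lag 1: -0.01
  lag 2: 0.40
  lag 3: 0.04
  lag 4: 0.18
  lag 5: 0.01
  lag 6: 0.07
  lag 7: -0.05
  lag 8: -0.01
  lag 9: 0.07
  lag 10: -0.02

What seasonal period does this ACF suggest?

2

The largest autocorrelation is r_2 = 0.40, with a weaker echo at lag 4 (0.18); the remaining lags stay at or below 0.07.
The dominant spike at lag 2 indicates a seasonal period of 2.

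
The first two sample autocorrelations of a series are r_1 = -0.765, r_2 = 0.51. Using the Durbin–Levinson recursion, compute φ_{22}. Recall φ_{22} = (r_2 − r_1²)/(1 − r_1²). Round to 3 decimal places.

φ_{22} = (r_2 − r_1²) / (1 − r_1²)
r_1² = (-0.765)² = 0.585225
Numerator = 0.51 − 0.5852 = -0.0752; denominator = 1 − 0.5852 = 0.4148
φ_{22} = -0.0752 / 0.4148 = -0.181

-0.181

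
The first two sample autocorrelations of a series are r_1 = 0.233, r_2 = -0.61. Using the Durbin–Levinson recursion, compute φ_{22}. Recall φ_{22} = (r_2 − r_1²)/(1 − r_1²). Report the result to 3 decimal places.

-0.702

φ_{22} = (r_2 − r_1²) / (1 − r_1²)
r_1² = (0.233)² = 0.054289
Numerator = -0.61 − 0.0543 = -0.6643; denominator = 1 − 0.0543 = 0.9457
φ_{22} = -0.6643 / 0.9457 = -0.702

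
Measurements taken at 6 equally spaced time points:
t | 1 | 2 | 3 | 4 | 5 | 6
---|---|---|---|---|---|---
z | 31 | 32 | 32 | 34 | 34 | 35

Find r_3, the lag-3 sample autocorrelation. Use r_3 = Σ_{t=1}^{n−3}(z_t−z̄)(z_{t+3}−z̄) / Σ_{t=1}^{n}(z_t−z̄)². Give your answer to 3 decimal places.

-0.417

Mean z̄ = (31 + 32 + 32 + 34 + 34 + 35)/6 = 33.0000
Σ(z_t−z̄)(z_{t+3}−z̄) = (-2.0000) + (-1.0000) + (-2.0000) = -5.0000
Denominator Σ(z_t−z̄)² = 12.0000
r_3 = -5.0000 / 12.0000 = -0.417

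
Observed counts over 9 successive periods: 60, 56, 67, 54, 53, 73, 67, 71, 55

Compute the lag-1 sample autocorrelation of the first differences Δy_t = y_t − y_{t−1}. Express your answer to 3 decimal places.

First differences Δy: -4, 11, -13, -1, 20, -6, 4, -16
Mean of differences = -0.6250
Numerator Σ(Δy_t−Δȳ)(Δy_{t+1}−Δȳ) = -393.0156
Denominator Σ(Δy_t−Δȳ)² = 1011.8750
r_1(Δy) = -393.0156 / 1011.8750 = -0.388

-0.388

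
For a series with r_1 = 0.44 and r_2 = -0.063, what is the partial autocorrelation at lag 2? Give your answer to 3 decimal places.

-0.318

φ_{22} = (r_2 − r_1²) / (1 − r_1²)
r_1² = (0.44)² = 0.1936
Numerator = -0.063 − 0.1936 = -0.2566; denominator = 1 − 0.1936 = 0.8064
φ_{22} = -0.2566 / 0.8064 = -0.318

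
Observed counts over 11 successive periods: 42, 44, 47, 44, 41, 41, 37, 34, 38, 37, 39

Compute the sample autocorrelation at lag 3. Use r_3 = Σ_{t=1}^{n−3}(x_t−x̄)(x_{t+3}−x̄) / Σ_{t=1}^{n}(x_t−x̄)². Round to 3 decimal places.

0.102

Mean x̄ = (42 + 44 + 47 + 44 + 41 + 41 + 37 + 34 + 38 + 37 + 39)/11 = 40.3636
Numerator Σ_{t=1}^{8}(x_t−x̄)(x_{t+3}−x̄) = 14.6942
Denominator Σ(x_t−x̄)² = 144.5455
r_3 = 14.6942 / 144.5455 = 0.102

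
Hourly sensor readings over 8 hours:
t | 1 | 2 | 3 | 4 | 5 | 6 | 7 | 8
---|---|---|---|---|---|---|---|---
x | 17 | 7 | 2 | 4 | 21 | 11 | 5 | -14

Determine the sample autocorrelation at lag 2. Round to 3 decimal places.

-0.305

Mean x̄ = (17 + 7 + 2 + 4 + 21 + 11 + 5 − 14)/8 = 6.6250
Deviations from mean: 10.3750, 0.3750, -4.6250, -2.6250, 14.3750, 4.3750, -1.6250, -20.6250
Σ(x_t−x̄)(x_{t+2}−x̄) = (-47.9844) + (-0.9844) + (-66.4844) + (-11.4844) + (-23.3594) + (-90.2344) = -240.5313
Denominator Σ(x_t−x̄)² = 789.8750
r_2 = -240.5313 / 789.8750 = -0.305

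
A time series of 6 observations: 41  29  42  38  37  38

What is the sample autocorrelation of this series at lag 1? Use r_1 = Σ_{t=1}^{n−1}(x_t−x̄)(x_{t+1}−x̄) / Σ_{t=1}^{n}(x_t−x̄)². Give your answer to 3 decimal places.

Mean x̄ = (41 + 29 + 42 + 38 + 37 + 38)/6 = 37.5000
Deviations from mean: 3.5000, -8.5000, 4.5000, 0.5000, -0.5000, 0.5000
Σ(x_t−x̄)(x_{t+1}−x̄) = (-29.7500) + (-38.2500) + (2.2500) + (-0.2500) + (-0.2500) = -66.2500
Denominator Σ(x_t−x̄)² = 105.5000
r_1 = -66.2500 / 105.5000 = -0.628

-0.628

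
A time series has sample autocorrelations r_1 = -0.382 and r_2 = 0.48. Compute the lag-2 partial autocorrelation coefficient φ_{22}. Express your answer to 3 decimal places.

φ_{22} = (r_2 − r_1²) / (1 − r_1²)
r_1² = (-0.382)² = 0.145924
Numerator = 0.48 − 0.1459 = 0.3341; denominator = 1 − 0.1459 = 0.8541
φ_{22} = 0.3341 / 0.8541 = 0.391

0.391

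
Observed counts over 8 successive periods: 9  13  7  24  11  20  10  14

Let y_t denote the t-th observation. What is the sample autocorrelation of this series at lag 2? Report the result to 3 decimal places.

0.515

Mean ȳ = (9 + 13 + 7 + 24 + 11 + 20 + 10 + 14)/8 = 13.5000
Deviations from mean: -4.5000, -0.5000, -6.5000, 10.5000, -2.5000, 6.5000, -3.5000, 0.5000
Σ(y_t−ȳ)(y_{t+2}−ȳ) = (29.2500) + (-5.2500) + (16.2500) + (68.2500) + (8.7500) + (3.2500) = 120.5000
Denominator Σ(y_t−ȳ)² = 234.0000
r_2 = 120.5000 / 234.0000 = 0.515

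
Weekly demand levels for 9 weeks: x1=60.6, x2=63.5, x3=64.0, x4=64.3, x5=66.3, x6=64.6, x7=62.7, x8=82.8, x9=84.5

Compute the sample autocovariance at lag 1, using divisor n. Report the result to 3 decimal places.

29.228

Mean x̄ = (60.6 + 63.5 + 64.0 + 64.3 + 66.3 + 64.6 + 62.7 + 82.8 + 84.5)/9 = 68.1444
Σ_{t=1}^{8}(x_t−x̄)(x_{t+1}−x̄) = 263.0558
γ_1 = 263.0558 / 9 = 29.228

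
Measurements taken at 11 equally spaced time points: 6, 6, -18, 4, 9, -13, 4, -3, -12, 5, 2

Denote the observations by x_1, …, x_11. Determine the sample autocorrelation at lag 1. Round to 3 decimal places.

-0.376

Mean x̄ = (6 + 6 − 18 + 4 + 9 − 13 + 4 − 3 − 12 + 5 + 2)/11 = -0.9091
Numerator Σ_{t=1}^{10}(x_t−x̄)(x_{t+1}−x̄) = -320.1901
Denominator Σ(x_t−x̄)² = 850.9091
r_1 = -320.1901 / 850.9091 = -0.376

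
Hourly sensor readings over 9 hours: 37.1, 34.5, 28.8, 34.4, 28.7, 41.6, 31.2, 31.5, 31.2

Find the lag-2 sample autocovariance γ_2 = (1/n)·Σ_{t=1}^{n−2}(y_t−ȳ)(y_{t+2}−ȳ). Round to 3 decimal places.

1.448

Mean ȳ = (37.1 + 34.5 + 28.8 + 34.4 + 28.7 + 41.6 + 31.2 + 31.5 + 31.2)/9 = 33.2222
Σ_{t=1}^{7}(y_t−ȳ)(y_{t+2}−ȳ) = 13.0279
γ_2 = 13.0279 / 9 = 1.448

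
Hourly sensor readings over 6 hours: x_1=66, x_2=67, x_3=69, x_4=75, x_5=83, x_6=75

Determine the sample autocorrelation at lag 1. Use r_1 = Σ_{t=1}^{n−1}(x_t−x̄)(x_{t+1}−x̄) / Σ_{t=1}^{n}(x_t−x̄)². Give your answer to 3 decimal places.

Mean x̄ = (66 + 67 + 69 + 75 + 83 + 75)/6 = 72.5000
Deviations from mean: -6.5000, -5.5000, -3.5000, 2.5000, 10.5000, 2.5000
Σ(x_t−x̄)(x_{t+1}−x̄) = (35.7500) + (19.2500) + (-8.7500) + (26.2500) + (26.2500) = 98.7500
Denominator Σ(x_t−x̄)² = 207.5000
r_1 = 98.7500 / 207.5000 = 0.476

0.476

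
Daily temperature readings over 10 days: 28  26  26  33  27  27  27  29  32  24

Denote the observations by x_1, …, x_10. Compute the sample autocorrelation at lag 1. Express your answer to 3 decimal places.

Mean x̄ = (28 + 26 + 26 + 33 + 27 + 27 + 27 + 29 + 32 + 24)/10 = 27.9000
Numerator Σ_{t=1}^{9}(x_t−x̄)(x_{t+1}−x̄) = -21.7100
Denominator Σ(x_t−x̄)² = 68.9000
r_1 = -21.7100 / 68.9000 = -0.315

-0.315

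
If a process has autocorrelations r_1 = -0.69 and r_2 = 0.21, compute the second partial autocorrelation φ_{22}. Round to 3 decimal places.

φ_{22} = (r_2 − r_1²) / (1 − r_1²)
r_1² = (-0.69)² = 0.4761
Numerator = 0.21 − 0.4761 = -0.2661; denominator = 1 − 0.4761 = 0.5239
φ_{22} = -0.2661 / 0.5239 = -0.508

-0.508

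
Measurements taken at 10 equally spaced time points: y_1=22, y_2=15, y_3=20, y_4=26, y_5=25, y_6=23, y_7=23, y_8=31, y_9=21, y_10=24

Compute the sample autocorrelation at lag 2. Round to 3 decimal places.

Mean ȳ = (22 + 15 + 20 + 26 + 25 + 23 + 23 + 31 + 21 + 24)/10 = 23.0000
Numerator Σ_{t=1}^{8}(y_t−ȳ)(y_{t+2}−ȳ) = -19.0000
Denominator Σ(y_t−ȳ)² = 156.0000
r_2 = -19.0000 / 156.0000 = -0.122

-0.122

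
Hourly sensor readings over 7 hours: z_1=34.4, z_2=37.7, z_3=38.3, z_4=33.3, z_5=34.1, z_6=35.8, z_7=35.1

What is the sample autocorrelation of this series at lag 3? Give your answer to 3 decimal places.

0.054

Mean z̄ = (34.4 + 37.7 + 38.3 + 33.3 + 34.1 + 35.8 + 35.1)/7 = 35.5286
Deviations from mean: -1.1286, 2.1714, 2.7714, -2.2286, -1.4286, 0.2714, -0.4286
Σ(z_t−z̄)(z_{t+3}−z̄) = (2.5151) + (-3.1020) + (0.7522) + (0.9551) = 1.1204
Denominator Σ(z_t−z̄)² = 20.9343
r_3 = 1.1204 / 20.9343 = 0.054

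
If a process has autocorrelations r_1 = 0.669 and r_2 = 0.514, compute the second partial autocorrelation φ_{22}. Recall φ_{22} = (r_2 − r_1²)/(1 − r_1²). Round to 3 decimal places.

0.120

φ_{22} = (r_2 − r_1²) / (1 − r_1²)
r_1² = (0.669)² = 0.447561
Numerator = 0.514 − 0.4476 = 0.0664; denominator = 1 − 0.4476 = 0.5524
φ_{22} = 0.0664 / 0.5524 = 0.120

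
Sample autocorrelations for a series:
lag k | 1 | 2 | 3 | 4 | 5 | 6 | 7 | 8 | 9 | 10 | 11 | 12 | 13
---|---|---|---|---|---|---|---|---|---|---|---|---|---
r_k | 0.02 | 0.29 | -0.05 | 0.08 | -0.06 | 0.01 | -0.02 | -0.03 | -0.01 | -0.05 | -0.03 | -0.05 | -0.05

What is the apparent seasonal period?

2

The largest autocorrelation is r_2 = 0.29; the remaining lags stay at or below 0.08.
The dominant spike at lag 2 indicates a seasonal period of 2.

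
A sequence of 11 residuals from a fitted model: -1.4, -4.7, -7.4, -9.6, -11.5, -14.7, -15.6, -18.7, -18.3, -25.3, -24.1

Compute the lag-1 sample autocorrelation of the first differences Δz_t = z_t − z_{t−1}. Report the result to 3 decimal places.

-0.724

First differences Δz: -3.3, -2.7, -2.2, -1.9, -3.2, -0.9, -3.1, 0.4, -7.0, 1.2
Mean of differences = -2.2700
Numerator Σ(Δz_t−Δz̄)(Δz_{t+1}−Δz̄) = -33.5749
Denominator Σ(Δz_t−Δz̄)² = 46.3610
r_1(Δz) = -33.5749 / 46.3610 = -0.724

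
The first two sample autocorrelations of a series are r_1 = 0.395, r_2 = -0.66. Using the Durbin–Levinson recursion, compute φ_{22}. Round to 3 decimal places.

φ_{22} = (r_2 − r_1²) / (1 − r_1²)
r_1² = (0.395)² = 0.156025
Numerator = -0.66 − 0.1560 = -0.8160; denominator = 1 − 0.1560 = 0.8440
φ_{22} = -0.8160 / 0.8440 = -0.967

-0.967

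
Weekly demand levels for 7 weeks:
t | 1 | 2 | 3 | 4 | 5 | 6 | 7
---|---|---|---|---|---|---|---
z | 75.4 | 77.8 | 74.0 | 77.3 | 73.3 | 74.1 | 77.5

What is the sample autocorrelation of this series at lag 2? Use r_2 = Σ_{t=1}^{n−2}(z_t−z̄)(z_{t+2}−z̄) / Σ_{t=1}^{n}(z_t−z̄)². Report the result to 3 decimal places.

Mean z̄ = (75.4 + 77.8 + 74.0 + 77.3 + 73.3 + 74.1 + 77.5)/7 = 75.6286
Deviations from mean: -0.2286, 2.1714, -1.6286, 1.6714, -2.3286, -1.5286, 1.8714
Σ(z_t−z̄)(z_{t+2}−z̄) = (0.3722) + (3.6294) + (3.7922) + (-2.5549) + (-4.3578) = 0.8812
Denominator Σ(z_t−z̄)² = 21.4743
r_2 = 0.8812 / 21.4743 = 0.041

0.041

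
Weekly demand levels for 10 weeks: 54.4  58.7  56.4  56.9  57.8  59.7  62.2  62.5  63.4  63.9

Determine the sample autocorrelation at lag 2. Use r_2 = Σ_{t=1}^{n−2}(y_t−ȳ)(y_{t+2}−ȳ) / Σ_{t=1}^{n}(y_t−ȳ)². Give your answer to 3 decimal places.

0.439

Mean ȳ = (54.4 + 58.7 + 56.4 + 56.9 + 57.8 + 59.7 + 62.2 + 62.5 + 63.4 + 63.9)/10 = 59.5900
Numerator Σ_{t=1}^{8}(y_t−ȳ)(y_{t+2}−ȳ) = 42.4988
Denominator Σ(y_t−ȳ)² = 96.7290
r_2 = 42.4988 / 96.7290 = 0.439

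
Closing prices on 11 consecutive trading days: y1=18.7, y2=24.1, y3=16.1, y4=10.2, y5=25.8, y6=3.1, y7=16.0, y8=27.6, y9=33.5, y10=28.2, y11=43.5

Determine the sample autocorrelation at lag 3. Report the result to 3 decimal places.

Mean ȳ = (18.7 + 24.1 + 16.1 + 10.2 + 25.8 + 3.1 + 16.0 + 27.6 + 33.5 + 28.2 + 43.5)/11 = 22.4364
Numerator Σ_{t=1}^{8}(y_t−ȳ)(y_{t+3}−ȳ) = 127.7015
Denominator Σ(y_t−ȳ)² = 1259.2055
r_3 = 127.7015 / 1259.2055 = 0.101

0.101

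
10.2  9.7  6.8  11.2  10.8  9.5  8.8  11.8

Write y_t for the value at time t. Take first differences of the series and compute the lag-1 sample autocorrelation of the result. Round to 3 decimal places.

First differences Δy: -0.5, -2.9, 4.4, -0.4, -1.3, -0.7, 3.0
Mean of differences = 0.2286
Numerator Σ(Δy_t−Δȳ)(Δy_{t+1}−Δȳ) = -13.5865
Denominator Σ(Δy_t−Δȳ)² = 38.9943
r_1(Δy) = -13.5865 / 38.9943 = -0.348

-0.348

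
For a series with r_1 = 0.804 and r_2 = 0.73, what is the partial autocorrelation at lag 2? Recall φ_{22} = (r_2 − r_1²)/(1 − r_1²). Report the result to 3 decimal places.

φ_{22} = (r_2 − r_1²) / (1 − r_1²)
r_1² = (0.804)² = 0.646416
Numerator = 0.73 − 0.6464 = 0.0836; denominator = 1 − 0.6464 = 0.3536
φ_{22} = 0.0836 / 0.3536 = 0.236

0.236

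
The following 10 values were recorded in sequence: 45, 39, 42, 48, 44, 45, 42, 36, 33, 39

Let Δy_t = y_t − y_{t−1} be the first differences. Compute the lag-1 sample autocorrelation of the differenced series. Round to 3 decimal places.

First differences Δy: -6, 3, 6, -4, 1, -3, -6, -3, 6
Mean of differences = -0.6667
Numerator Σ(Δy_t−Δȳ)(Δy_{t+1}−Δȳ) = -17.4444
Denominator Σ(Δy_t−Δȳ)² = 184.0000
r_1(Δy) = -17.4444 / 184.0000 = -0.095

-0.095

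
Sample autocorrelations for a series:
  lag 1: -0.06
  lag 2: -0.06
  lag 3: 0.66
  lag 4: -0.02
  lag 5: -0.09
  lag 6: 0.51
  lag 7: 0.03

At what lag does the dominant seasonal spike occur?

The largest autocorrelation is r_3 = 0.66, with a weaker echo at lag 6 (0.51); the remaining lags stay at or below 0.03.
The dominant spike at lag 3 indicates a seasonal period of 3.

3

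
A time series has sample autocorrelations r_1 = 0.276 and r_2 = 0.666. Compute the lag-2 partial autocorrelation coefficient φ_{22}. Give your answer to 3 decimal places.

φ_{22} = (r_2 − r_1²) / (1 − r_1²)
r_1² = (0.276)² = 0.076176
Numerator = 0.666 − 0.0762 = 0.5898; denominator = 1 − 0.0762 = 0.9238
φ_{22} = 0.5898 / 0.9238 = 0.638

0.638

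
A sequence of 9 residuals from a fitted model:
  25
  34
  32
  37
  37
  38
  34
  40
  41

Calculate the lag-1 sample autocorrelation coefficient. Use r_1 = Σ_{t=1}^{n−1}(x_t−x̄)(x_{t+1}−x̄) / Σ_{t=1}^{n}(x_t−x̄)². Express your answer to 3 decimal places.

0.194

Mean x̄ = (25 + 34 + 32 + 37 + 37 + 38 + 34 + 40 + 41)/9 = 35.3333
Numerator Σ_{t=1}^{8}(x_t−x̄)(x_{t+1}−x̄) = 36.5556
Denominator Σ(x_t−x̄)² = 188.0000
r_1 = 36.5556 / 188.0000 = 0.194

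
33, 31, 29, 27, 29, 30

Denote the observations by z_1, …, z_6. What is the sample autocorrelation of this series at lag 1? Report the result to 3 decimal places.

0.351

Mean z̄ = (33 + 31 + 29 + 27 + 29 + 30)/6 = 29.8333
Deviations from mean: 3.1667, 1.1667, -0.8333, -2.8333, -0.8333, 0.1667
Numerator Σ_{t=1}^{5}(z_t−z̄)(z_{t+1}−z̄) = 7.3056
Denominator Σ(z_t−z̄)² = 20.8333
r_1 = 7.3056 / 20.8333 = 0.351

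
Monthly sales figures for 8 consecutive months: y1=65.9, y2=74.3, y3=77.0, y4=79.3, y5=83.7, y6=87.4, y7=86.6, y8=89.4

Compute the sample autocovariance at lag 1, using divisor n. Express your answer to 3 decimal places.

Mean ȳ = (65.9 + 74.3 + 77.0 + 79.3 + 83.7 + 87.4 + 86.6 + 89.4)/8 = 80.4500
Σ_{t=1}^{7}(y_t−ȳ)(y_{t+1}−ȳ) = 231.3025
γ_1 = 231.3025 / 8 = 28.913

28.913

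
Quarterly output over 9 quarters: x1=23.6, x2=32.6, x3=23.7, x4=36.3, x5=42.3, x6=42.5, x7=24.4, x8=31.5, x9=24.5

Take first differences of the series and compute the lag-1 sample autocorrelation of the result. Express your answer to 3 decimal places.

-0.380

First differences Δx: 9.0, -8.9, 12.6, 6.0, 0.2, -18.1, 7.1, -7.0
Mean of differences = 0.1125
Numerator Σ(Δx_t−Δx̄)(Δx_{t+1}−Δx̄) = -297.1589
Denominator Σ(Δx_t−Δx̄)² = 781.9288
r_1(Δx) = -297.1589 / 781.9288 = -0.380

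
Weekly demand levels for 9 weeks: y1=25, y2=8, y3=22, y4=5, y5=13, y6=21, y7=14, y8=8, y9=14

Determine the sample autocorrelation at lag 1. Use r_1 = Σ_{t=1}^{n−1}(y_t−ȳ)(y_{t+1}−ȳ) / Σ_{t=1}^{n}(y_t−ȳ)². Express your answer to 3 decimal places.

-0.469

Mean ȳ = (25 + 8 + 22 + 5 + 13 + 21 + 14 + 8 + 14)/9 = 14.4444
Numerator Σ_{t=1}^{8}(y_t−ȳ)(y_{t+1}−ȳ) = -181.0864
Denominator Σ(y_t−ȳ)² = 386.2222
r_1 = -181.0864 / 386.2222 = -0.469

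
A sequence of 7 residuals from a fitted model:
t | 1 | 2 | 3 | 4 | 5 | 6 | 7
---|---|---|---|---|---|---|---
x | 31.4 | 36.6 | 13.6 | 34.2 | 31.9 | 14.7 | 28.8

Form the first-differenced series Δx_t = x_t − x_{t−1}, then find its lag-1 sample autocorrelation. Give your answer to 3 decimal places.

First differences Δx: 5.2, -23.0, 20.6, -2.3, -17.2, 14.1
Mean of differences = -0.4333
Numerator Σ(Δx_t−Δx̄)(Δx_{t+1}−Δx̄) = -853.4178
Denominator Σ(Δx_t−Δx̄)² = 1479.2133
r_1(Δx) = -853.4178 / 1479.2133 = -0.577

-0.577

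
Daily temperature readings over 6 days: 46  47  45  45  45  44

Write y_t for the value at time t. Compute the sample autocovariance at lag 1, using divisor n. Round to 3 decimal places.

Mean ȳ = (46 + 47 + 45 + 45 + 45 + 44)/6 = 45.3333
Deviations: 0.6667, 1.6667, -0.3333, -0.3333, -0.3333, -1.3333
Σ_{t=1}^{5}(y_t−ȳ)(y_{t+1}−ȳ) = 1.2222
γ_1 = 1.2222 / 6 = 0.204

0.204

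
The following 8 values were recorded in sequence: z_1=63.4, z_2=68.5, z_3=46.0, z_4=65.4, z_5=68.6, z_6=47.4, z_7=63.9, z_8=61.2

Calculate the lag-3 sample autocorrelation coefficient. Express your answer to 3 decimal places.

Mean z̄ = (63.4 + 68.5 + 46.0 + 65.4 + 68.6 + 47.4 + 63.9 + 61.2)/8 = 60.5500
Deviations from mean: 2.8500, 7.9500, -14.5500, 4.8500, 8.0500, -13.1500, 3.3500, 0.6500
Numerator Σ_{t=1}^{5}(z_t−z̄)(z_{t+3}−z̄) = 290.6325
Denominator Σ(z_t−z̄)² = 555.9200
r_3 = 290.6325 / 555.9200 = 0.523

0.523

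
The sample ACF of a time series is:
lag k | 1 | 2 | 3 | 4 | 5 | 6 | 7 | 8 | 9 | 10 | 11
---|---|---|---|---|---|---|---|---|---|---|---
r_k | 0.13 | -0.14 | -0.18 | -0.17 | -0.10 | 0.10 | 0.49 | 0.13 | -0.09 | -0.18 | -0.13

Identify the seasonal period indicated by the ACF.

The largest autocorrelation is r_7 = 0.49; the remaining lags stay at or below 0.13.
The dominant spike at lag 7 indicates a seasonal period of 7.

7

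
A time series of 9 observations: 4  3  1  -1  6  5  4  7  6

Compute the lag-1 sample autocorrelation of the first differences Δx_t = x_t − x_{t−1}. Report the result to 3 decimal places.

-0.303

First differences Δx: -1, -2, -2, 7, -1, -1, 3, -1
Mean of differences = 0.2500
Numerator Σ(Δx_t−Δx̄)(Δx_{t+1}−Δx̄) = -21.0625
Denominator Σ(Δx_t−Δx̄)² = 69.5000
r_1(Δx) = -21.0625 / 69.5000 = -0.303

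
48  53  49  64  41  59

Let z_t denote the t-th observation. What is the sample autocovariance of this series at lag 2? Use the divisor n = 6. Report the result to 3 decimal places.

Mean z̄ = (48 + 53 + 49 + 64 + 41 + 59)/6 = 52.3333
Deviations: -4.3333, 0.6667, -3.3333, 11.6667, -11.3333, 6.6667
Σ_{t=1}^{4}(z_t−z̄)(z_{t+2}−z̄) = 137.7778
γ_2 = 137.7778 / 6 = 22.963

22.963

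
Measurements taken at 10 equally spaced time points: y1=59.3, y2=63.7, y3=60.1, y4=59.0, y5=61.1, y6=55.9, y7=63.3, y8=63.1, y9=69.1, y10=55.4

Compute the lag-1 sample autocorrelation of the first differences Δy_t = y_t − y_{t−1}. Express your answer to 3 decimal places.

First differences Δy: 4.4, -3.6, -1.1, 2.1, -5.2, 7.4, -0.2, 6.0, -13.7
Mean of differences = -0.4333
Numerator Σ(Δy_t−Δȳ)(Δy_{t+1}−Δȳ) = -146.3178
Denominator Σ(Δy_t−Δȳ)² = 341.7800
r_1(Δy) = -146.3178 / 341.7800 = -0.428

-0.428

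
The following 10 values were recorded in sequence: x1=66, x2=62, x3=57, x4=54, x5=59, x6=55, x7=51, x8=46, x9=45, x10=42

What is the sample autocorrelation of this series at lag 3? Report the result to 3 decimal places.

Mean x̄ = (66 + 62 + 57 + 54 + 59 + 55 + 51 + 46 + 45 + 42)/10 = 53.7000
Σ(x_t−x̄)(x_{t+3}−x̄) = (3.6900) + (43.9900) + (4.2900) + (-0.8100) + (-40.8100) + (-11.3100) + (31.5900) = 30.6300
Denominator Σ(x_t−x̄)² = 540.1000
r_3 = 30.6300 / 540.1000 = 0.057

0.057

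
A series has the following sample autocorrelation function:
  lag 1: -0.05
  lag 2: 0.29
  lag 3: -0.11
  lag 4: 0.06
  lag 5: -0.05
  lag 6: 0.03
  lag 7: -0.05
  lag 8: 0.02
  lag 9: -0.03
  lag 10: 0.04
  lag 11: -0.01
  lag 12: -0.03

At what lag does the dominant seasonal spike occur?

The largest autocorrelation is r_2 = 0.29; the remaining lags stay at or below 0.06.
The dominant spike at lag 2 indicates a seasonal period of 2.

2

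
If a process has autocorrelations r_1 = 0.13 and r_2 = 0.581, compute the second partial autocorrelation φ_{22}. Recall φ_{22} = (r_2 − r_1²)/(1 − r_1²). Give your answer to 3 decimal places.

φ_{22} = (r_2 − r_1²) / (1 − r_1²)
r_1² = (0.13)² = 0.0169
Numerator = 0.581 − 0.0169 = 0.5641; denominator = 1 − 0.0169 = 0.9831
φ_{22} = 0.5641 / 0.9831 = 0.574

0.574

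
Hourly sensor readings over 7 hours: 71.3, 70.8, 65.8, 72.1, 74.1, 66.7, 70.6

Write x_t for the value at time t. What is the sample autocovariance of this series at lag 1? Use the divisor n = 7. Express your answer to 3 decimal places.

Mean x̄ = (71.3 + 70.8 + 65.8 + 72.1 + 74.1 + 66.7 + 70.6)/7 = 70.2000
Σ_{t=1}^{6}(x_t−x̄)(x_{t+1}−x̄) = -17.9800
γ_1 = -17.9800 / 7 = -2.569

-2.569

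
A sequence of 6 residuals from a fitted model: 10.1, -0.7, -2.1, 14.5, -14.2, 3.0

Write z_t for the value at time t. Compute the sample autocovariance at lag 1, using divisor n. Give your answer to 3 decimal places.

-47.209

Mean z̄ = (10.1 − 0.7 − 2.1 + 14.5 − 14.2 + 3.0)/6 = 1.7667
Deviations: 8.3333, -2.4667, -3.8667, 12.7333, -15.9667, 1.2333
Σ_{t=1}^{5}(z_t−z̄)(z_{t+1}−z̄) = -283.2544
γ_1 = -283.2544 / 6 = -47.209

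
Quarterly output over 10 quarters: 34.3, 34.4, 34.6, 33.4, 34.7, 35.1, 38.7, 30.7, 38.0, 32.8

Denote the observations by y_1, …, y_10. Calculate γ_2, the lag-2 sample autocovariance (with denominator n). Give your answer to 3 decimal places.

1.908

Mean ȳ = (34.3 + 34.4 + 34.6 + 33.4 + 34.7 + 35.1 + 38.7 + 30.7 + 38.0 + 32.8)/10 = 34.6700
Σ_{t=1}^{8}(y_t−ȳ)(y_{t+2}−ȳ) = 19.0782
γ_2 = 19.0782 / 10 = 1.908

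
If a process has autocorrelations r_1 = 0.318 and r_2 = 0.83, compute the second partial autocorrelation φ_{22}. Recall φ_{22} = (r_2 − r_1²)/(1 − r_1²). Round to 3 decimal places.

0.811

φ_{22} = (r_2 − r_1²) / (1 − r_1²)
r_1² = (0.318)² = 0.101124
Numerator = 0.83 − 0.1011 = 0.7289; denominator = 1 − 0.1011 = 0.8989
φ_{22} = 0.7289 / 0.8989 = 0.811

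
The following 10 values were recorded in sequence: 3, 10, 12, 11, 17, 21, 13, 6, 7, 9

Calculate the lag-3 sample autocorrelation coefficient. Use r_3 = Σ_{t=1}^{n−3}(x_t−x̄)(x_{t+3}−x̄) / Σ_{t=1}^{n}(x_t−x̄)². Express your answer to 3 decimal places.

-0.272

Mean x̄ = (3 + 10 + 12 + 11 + 17 + 21 + 13 + 6 + 7 + 9)/10 = 10.9000
Σ(x_t−x̄)(x_{t+3}−x̄) = (-0.7900) + (-5.4900) + (11.1100) + (0.2100) + (-29.8900) + (-39.3900) + (-3.9900) = -68.2300
Denominator Σ(x_t−x̄)² = 250.9000
r_3 = -68.2300 / 250.9000 = -0.272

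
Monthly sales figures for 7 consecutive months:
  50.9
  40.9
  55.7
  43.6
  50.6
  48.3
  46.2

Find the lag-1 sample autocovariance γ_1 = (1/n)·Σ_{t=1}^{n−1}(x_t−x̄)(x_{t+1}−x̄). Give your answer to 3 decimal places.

-17.188

Mean x̄ = (50.9 + 40.9 + 55.7 + 43.6 + 50.6 + 48.3 + 46.2)/7 = 48.0286
Σ_{t=1}^{6}(x_t−x̄)(x_{t+1}−x̄) = -120.3151
γ_1 = -120.3151 / 7 = -17.188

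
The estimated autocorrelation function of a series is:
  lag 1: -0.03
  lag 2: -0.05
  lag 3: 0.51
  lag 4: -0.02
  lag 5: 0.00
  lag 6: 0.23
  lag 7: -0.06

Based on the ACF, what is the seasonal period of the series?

3

The largest autocorrelation is r_3 = 0.51, with a weaker echo at lag 6 (0.23); the remaining lags stay at or below 0.00.
The dominant spike at lag 3 indicates a seasonal period of 3.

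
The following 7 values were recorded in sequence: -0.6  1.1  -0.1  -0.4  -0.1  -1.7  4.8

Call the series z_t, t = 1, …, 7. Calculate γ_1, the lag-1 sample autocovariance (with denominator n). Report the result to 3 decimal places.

-1.193

Mean z̄ = (-0.6 + 1.1 − 0.1 − 0.4 − 0.1 − 1.7 + 4.8)/7 = 0.4286
Σ_{t=1}^{6}(z_t−z̄)(z_{t+1}−z̄) = -8.3494
γ_1 = -8.3494 / 7 = -1.193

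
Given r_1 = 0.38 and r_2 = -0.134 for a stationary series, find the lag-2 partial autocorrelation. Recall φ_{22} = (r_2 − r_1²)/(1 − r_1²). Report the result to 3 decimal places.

φ_{22} = (r_2 − r_1²) / (1 − r_1²)
r_1² = (0.38)² = 0.1444
Numerator = -0.134 − 0.1444 = -0.2784; denominator = 1 − 0.1444 = 0.8556
φ_{22} = -0.2784 / 0.8556 = -0.325

-0.325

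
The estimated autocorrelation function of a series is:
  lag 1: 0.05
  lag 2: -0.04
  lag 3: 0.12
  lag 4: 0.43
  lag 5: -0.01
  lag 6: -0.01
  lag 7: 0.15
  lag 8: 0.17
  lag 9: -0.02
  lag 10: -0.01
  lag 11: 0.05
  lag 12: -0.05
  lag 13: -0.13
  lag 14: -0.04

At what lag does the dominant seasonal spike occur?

4

The largest autocorrelation is r_4 = 0.43, with a weaker echo at lag 8 (0.17); the remaining lags stay at or below 0.15.
The dominant spike at lag 4 indicates a seasonal period of 4.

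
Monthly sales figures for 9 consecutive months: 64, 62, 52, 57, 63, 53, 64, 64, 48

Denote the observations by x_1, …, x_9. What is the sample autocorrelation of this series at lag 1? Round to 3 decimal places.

Mean x̄ = (64 + 62 + 52 + 57 + 63 + 53 + 64 + 64 + 48)/9 = 58.5556
Numerator Σ_{t=1}^{8}(x_t−x̄)(x_{t+1}−x̄) = -83.3086
Denominator Σ(x_t−x̄)² = 308.2222
r_1 = -83.3086 / 308.2222 = -0.270

-0.270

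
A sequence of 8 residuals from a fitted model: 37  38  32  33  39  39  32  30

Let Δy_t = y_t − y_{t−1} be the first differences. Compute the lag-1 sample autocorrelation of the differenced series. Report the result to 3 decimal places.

First differences Δy: 1, -6, 1, 6, 0, -7, -2
Mean of differences = -1.0000
Numerator Σ(Δy_t−Δȳ)(Δy_{t+1}−Δȳ) = 1.0000
Denominator Σ(Δy_t−Δȳ)² = 120.0000
r_1(Δy) = 1.0000 / 120.0000 = 0.008

0.008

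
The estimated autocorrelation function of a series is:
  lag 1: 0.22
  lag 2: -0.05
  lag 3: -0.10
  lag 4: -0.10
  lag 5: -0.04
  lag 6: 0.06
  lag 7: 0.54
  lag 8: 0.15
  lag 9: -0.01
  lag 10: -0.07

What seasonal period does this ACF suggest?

The largest autocorrelation is r_7 = 0.54; the remaining lags stay at or below 0.22.
The dominant spike at lag 7 indicates a seasonal period of 7.

7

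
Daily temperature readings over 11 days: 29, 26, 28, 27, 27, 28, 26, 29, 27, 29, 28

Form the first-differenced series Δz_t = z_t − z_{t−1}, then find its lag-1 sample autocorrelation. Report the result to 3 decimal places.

First differences Δz: -3, 2, -1, 0, 1, -2, 3, -2, 2, -1
Mean of differences = -0.1000
Numerator Σ(Δz_t−Δz̄)(Δz_{t+1}−Δz̄) = -27.7100
Denominator Σ(Δz_t−Δz̄)² = 36.9000
r_1(Δz) = -27.7100 / 36.9000 = -0.751

-0.751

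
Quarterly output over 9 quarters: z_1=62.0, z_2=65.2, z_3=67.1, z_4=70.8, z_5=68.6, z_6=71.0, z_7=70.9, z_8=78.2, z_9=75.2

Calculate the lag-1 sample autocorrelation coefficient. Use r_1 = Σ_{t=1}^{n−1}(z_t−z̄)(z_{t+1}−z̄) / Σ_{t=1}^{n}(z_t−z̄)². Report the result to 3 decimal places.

0.508

Mean z̄ = (62.0 + 65.2 + 67.1 + 70.8 + 68.6 + 71.0 + 70.9 + 78.2 + 75.2)/9 = 69.8889
Numerator Σ_{t=1}^{8}(z_t−z̄)(z_{t+1}−z̄) = 98.5877
Denominator Σ(z_t−z̄)² = 194.0289
r_1 = 98.5877 / 194.0289 = 0.508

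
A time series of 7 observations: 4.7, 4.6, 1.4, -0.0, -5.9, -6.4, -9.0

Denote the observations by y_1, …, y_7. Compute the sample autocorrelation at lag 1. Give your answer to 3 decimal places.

Mean ȳ = (4.7 + 4.6 + 1.4 − 0.0 − 5.9 − 6.4 − 9.0)/7 = -1.5143
Numerator Σ_{t=1}^{6}(y_t−ȳ)(y_{t+1}−ȳ) = 111.5869
Denominator Σ(y_t−ȳ)² = 185.9286
r_1 = 111.5869 / 185.9286 = 0.600

0.600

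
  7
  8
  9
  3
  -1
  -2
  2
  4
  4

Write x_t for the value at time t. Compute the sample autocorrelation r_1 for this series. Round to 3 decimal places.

Mean x̄ = (7 + 8 + 9 + 3 − 1 − 2 + 2 + 4 + 4)/9 = 3.7778
Numerator Σ_{t=1}^{8}(x_t−x̄)(x_{t+1}−x̄) = 72.8395
Denominator Σ(x_t−x̄)² = 115.5556
r_1 = 72.8395 / 115.5556 = 0.630

0.630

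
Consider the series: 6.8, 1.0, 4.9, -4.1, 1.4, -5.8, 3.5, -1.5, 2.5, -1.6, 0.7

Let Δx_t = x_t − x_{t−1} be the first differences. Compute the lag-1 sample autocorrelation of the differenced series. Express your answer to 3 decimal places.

-0.861

First differences Δx: -5.8, 3.9, -9.0, 5.5, -7.2, 9.3, -5.0, 4.0, -4.1, 2.3
Mean of differences = -0.6100
Numerator Σ(Δx_t−Δx̄)(Δx_{t+1}−Δx̄) = -308.0681
Denominator Σ(Δx_t−Δx̄)² = 357.8090
r_1(Δx) = -308.0681 / 357.8090 = -0.861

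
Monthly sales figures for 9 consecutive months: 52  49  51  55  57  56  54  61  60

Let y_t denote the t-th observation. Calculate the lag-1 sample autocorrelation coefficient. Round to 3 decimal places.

Mean ȳ = (52 + 49 + 51 + 55 + 57 + 56 + 54 + 61 + 60)/9 = 55.0000
Numerator Σ_{t=1}^{8}(y_t−ȳ)(y_{t+1}−ȳ) = 67.0000
Denominator Σ(y_t−ȳ)² = 128.0000
r_1 = 67.0000 / 128.0000 = 0.523

0.523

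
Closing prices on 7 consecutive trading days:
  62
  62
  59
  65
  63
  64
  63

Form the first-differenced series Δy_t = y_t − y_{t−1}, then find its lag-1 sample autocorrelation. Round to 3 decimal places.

First differences Δy: 0, -3, 6, -2, 1, -1
Mean of differences = 0.1667
Numerator Σ(Δy_t−Δȳ)(Δy_{t+1}−Δȳ) = -33.3611
Denominator Σ(Δy_t−Δȳ)² = 50.8333
r_1(Δy) = -33.3611 / 50.8333 = -0.656

-0.656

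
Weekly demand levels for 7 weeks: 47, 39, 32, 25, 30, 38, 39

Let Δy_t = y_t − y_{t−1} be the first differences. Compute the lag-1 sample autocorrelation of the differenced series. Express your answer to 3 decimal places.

First differences Δy: -8, -7, -7, 5, 8, 1
Mean of differences = -1.3333
Numerator Σ(Δy_t−Δȳ)(Δy_{t+1}−Δȳ) = 114.8889
Denominator Σ(Δy_t−Δȳ)² = 241.3333
r_1(Δy) = 114.8889 / 241.3333 = 0.476

0.476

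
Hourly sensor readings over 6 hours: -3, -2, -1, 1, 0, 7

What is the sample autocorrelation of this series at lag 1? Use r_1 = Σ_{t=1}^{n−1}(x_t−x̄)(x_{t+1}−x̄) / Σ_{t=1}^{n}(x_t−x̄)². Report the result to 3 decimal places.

0.119

Mean x̄ = (-3 − 2 − 1 + 1 + 0 + 7)/6 = 0.3333
Deviations from mean: -3.3333, -2.3333, -1.3333, 0.6667, -0.3333, 6.6667
Numerator Σ_{t=1}^{5}(x_t−x̄)(x_{t+1}−x̄) = 7.5556
Denominator Σ(x_t−x̄)² = 63.3333
r_1 = 7.5556 / 63.3333 = 0.119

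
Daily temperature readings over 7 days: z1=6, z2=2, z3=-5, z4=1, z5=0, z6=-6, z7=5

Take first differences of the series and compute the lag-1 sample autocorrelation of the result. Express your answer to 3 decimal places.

First differences Δz: -4, -7, 6, -1, -6, 11
Mean of differences = -0.1667
Numerator Σ(Δz_t−Δz̄)(Δz_{t+1}−Δz̄) = -81.3611
Denominator Σ(Δz_t−Δz̄)² = 258.8333
r_1(Δz) = -81.3611 / 258.8333 = -0.314

-0.314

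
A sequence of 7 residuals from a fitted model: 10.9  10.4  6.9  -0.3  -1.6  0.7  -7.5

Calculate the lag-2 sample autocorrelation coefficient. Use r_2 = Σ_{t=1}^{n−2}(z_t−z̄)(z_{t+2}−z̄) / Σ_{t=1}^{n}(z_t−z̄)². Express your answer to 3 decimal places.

0.155

Mean z̄ = (10.9 + 10.4 + 6.9 − 0.3 − 1.6 + 0.7 − 7.5)/7 = 2.7857
Deviations from mean: 8.1143, 7.6143, 4.1143, -3.0857, -4.3857, -2.0857, -10.2857
Σ(z_t−z̄)(z_{t+2}−z̄) = (33.3845) + (-23.4955) + (-18.0441) + (6.4359) + (45.1102) = 43.3910
Denominator Σ(z_t−z̄)² = 279.6486
r_2 = 43.3910 / 279.6486 = 0.155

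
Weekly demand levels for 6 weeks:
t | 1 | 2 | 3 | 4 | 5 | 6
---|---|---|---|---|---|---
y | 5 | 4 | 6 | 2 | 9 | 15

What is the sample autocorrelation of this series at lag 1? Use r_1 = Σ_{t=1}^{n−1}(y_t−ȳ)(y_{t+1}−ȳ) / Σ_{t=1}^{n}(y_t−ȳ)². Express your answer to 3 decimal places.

0.176

Mean ȳ = (5 + 4 + 6 + 2 + 9 + 15)/6 = 6.8333
Deviations from mean: -1.8333, -2.8333, -0.8333, -4.8333, 2.1667, 8.1667
Σ(y_t−ȳ)(y_{t+1}−ȳ) = (5.1944) + (2.3611) + (4.0278) + (-10.4722) + (17.6944) = 18.8056
Denominator Σ(y_t−ȳ)² = 106.8333
r_1 = 18.8056 / 106.8333 = 0.176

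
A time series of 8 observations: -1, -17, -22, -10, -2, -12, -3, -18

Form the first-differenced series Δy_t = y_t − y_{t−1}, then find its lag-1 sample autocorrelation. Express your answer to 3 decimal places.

First differences Δy: -16, -5, 12, 8, -10, 9, -15
Mean of differences = -2.4286
Numerator Σ(Δy_t−Δȳ)(Δy_{t+1}−Δȳ) = -160.8980
Denominator Σ(Δy_t−Δȳ)² = 853.7143
r_1(Δy) = -160.8980 / 853.7143 = -0.188

-0.188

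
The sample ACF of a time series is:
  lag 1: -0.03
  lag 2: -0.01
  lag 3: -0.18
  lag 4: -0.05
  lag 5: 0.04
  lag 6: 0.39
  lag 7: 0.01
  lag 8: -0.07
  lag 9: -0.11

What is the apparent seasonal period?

6

The largest autocorrelation is r_6 = 0.39; the remaining lags stay at or below 0.04.
The dominant spike at lag 6 indicates a seasonal period of 6.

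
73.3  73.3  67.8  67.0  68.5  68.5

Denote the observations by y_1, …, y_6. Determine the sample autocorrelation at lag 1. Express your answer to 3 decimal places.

0.403

Mean ȳ = (73.3 + 73.3 + 67.8 + 67.0 + 68.5 + 68.5)/6 = 69.7333
Σ(y_t−ȳ)(y_{t+1}−ȳ) = (12.7211) + (-6.8956) + (5.2844) + (3.3711) + (1.5211) = 16.0022
Denominator Σ(y_t−ȳ)² = 39.6933
r_1 = 16.0022 / 39.6933 = 0.403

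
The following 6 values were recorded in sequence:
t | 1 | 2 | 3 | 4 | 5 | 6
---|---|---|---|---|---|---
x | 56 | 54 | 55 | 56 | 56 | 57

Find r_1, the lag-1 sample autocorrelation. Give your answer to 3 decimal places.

0.167

Mean x̄ = (56 + 54 + 55 + 56 + 56 + 57)/6 = 55.6667
Deviations from mean: 0.3333, -1.6667, -0.6667, 0.3333, 0.3333, 1.3333
Numerator Σ_{t=1}^{5}(x_t−x̄)(x_{t+1}−x̄) = 0.8889
Denominator Σ(x_t−x̄)² = 5.3333
r_1 = 0.8889 / 5.3333 = 0.167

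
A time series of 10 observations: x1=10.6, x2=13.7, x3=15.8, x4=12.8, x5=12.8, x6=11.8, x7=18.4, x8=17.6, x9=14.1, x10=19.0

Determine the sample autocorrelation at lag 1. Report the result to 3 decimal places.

0.075

Mean x̄ = (10.6 + 13.7 + 15.8 + 12.8 + 12.8 + 11.8 + 18.4 + 17.6 + 14.1 + 19.0)/10 = 14.6600
Numerator Σ_{t=1}^{9}(x_t−x̄)(x_{t+1}−x̄) = 5.6844
Denominator Σ(x_t−x̄)² = 75.5840
r_1 = 5.6844 / 75.5840 = 0.075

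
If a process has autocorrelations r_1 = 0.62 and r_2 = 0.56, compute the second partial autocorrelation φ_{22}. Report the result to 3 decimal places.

0.285

φ_{22} = (r_2 − r_1²) / (1 − r_1²)
r_1² = (0.62)² = 0.3844
Numerator = 0.56 − 0.3844 = 0.1756; denominator = 1 − 0.3844 = 0.6156
φ_{22} = 0.1756 / 0.6156 = 0.285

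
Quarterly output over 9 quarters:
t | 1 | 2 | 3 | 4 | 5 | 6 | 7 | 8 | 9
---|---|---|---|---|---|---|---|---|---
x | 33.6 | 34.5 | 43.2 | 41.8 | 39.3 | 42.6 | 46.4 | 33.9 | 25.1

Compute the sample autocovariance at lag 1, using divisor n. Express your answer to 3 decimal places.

9.748

Mean x̄ = (33.6 + 34.5 + 43.2 + 41.8 + 39.3 + 42.6 + 46.4 + 33.9 + 25.1)/9 = 37.8222
Σ_{t=1}^{8}(x_t−x̄)(x_{t+1}−x̄) = 87.7295
γ_1 = 87.7295 / 9 = 9.748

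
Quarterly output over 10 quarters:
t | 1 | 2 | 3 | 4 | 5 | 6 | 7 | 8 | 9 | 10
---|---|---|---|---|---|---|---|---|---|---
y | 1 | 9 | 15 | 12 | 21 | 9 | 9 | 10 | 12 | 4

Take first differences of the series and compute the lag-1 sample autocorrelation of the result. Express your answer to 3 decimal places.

First differences Δy: 8, 6, -3, 9, -12, 0, 1, 2, -8
Mean of differences = 0.3333
Numerator Σ(Δy_t−Δȳ)(Δy_{t+1}−Δȳ) = -120.1111
Denominator Σ(Δy_t−Δȳ)² = 402.0000
r_1(Δy) = -120.1111 / 402.0000 = -0.299

-0.299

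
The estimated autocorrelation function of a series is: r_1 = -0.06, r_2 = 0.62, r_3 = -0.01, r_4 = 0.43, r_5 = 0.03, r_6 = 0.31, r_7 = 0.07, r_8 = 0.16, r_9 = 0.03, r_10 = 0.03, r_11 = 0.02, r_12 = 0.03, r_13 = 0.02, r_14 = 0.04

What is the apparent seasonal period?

The largest autocorrelation is r_2 = 0.62, with weaker echoes at lags 4 (0.43), 6 (0.31) and 8 (0.16); the remaining lags stay at or below 0.07.
The dominant spike at lag 2 indicates a seasonal period of 2.

2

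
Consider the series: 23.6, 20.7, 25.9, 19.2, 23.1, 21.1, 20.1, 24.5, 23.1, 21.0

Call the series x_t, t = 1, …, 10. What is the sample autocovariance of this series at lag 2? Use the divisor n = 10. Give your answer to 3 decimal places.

Mean x̄ = (23.6 + 20.7 + 25.9 + 19.2 + 23.1 + 21.1 + 20.1 + 24.5 + 23.1 + 21.0)/10 = 22.2300
Σ_{t=1}^{8}(x_t−x̄)(x_{t+2}−x̄) = 7.2172
γ_2 = 7.2172 / 10 = 0.722

0.722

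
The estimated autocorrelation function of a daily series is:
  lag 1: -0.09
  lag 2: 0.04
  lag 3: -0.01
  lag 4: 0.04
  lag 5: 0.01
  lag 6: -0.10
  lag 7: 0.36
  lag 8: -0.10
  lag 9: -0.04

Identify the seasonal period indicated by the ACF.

7

The largest autocorrelation is r_7 = 0.36; the remaining lags stay at or below 0.04.
The dominant spike at lag 7 indicates a seasonal period of 7.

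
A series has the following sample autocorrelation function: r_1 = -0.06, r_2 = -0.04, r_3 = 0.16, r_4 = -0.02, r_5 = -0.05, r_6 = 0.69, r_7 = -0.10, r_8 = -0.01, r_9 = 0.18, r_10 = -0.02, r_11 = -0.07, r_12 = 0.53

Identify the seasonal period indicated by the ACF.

The largest autocorrelation is r_6 = 0.69, with a weaker echo at lag 12 (0.53); the remaining lags stay at or below 0.18.
The dominant spike at lag 6 indicates a seasonal period of 6.

6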